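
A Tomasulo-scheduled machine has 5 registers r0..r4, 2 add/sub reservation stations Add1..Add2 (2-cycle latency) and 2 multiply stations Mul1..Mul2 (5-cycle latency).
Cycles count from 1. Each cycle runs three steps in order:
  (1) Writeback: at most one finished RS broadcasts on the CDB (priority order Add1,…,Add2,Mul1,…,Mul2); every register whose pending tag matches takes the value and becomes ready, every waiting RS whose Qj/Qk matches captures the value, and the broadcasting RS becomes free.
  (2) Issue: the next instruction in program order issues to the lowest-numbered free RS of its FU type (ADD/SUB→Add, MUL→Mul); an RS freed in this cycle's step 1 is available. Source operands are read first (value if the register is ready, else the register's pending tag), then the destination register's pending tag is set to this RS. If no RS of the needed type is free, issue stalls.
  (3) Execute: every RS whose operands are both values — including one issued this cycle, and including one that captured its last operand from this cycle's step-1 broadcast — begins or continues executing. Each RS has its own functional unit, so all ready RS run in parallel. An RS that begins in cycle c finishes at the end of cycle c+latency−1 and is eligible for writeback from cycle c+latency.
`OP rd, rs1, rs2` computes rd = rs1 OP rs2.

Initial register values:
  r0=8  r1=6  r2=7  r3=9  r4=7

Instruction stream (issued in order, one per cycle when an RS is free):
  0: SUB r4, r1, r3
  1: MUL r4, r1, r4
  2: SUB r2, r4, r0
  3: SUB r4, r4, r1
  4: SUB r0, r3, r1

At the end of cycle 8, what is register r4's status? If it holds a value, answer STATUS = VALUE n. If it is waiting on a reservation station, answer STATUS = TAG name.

STATUS = TAG Add2

  c1: issue SUB r4<-Add1  regs: r0:8,r1:6,r2:7,r3:9,r4:Add1
  c2: issue MUL r4<-Mul1  regs: r0:8,r1:6,r2:7,r3:9,r4:Mul1
  c3: CDB Add1=-3; issue SUB r2<-Add1  regs: r0:8,r1:6,r2:Add1,r3:9,r4:Mul1
  c4: issue SUB r4<-Add2  regs: r0:8,r1:6,r2:Add1,r3:9,r4:Add2
  c5: stall  regs: r0:8,r1:6,r2:Add1,r3:9,r4:Add2
  c6: stall  regs: r0:8,r1:6,r2:Add1,r3:9,r4:Add2
  c7: stall  regs: r0:8,r1:6,r2:Add1,r3:9,r4:Add2
  c8: CDB Mul1=-18; stall  regs: r0:8,r1:6,r2:Add1,r3:9,r4:Add2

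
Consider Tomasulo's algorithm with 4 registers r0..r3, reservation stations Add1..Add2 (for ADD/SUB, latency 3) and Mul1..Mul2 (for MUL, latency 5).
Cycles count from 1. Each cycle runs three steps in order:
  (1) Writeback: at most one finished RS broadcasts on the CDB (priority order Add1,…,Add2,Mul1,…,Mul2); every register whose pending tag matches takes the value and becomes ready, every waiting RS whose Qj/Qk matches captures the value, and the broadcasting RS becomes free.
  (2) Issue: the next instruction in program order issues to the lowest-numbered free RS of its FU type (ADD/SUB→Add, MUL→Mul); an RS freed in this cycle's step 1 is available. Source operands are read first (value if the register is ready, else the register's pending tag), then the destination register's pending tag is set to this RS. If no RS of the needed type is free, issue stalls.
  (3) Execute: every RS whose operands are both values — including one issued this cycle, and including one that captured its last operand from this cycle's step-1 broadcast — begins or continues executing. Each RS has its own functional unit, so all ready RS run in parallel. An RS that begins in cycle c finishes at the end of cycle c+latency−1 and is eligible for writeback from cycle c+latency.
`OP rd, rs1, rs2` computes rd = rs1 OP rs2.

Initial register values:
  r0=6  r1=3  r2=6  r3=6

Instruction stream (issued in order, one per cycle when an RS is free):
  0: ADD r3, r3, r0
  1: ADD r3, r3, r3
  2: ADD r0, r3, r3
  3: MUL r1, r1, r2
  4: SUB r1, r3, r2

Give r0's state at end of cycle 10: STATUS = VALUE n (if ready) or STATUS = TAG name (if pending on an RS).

  c1: issue ADD r3<-Add1  regs: r0:6,r1:3,r2:6,r3:Add1
  c2: issue ADD r3<-Add2  regs: r0:6,r1:3,r2:6,r3:Add2
  c3: stall  regs: r0:6,r1:3,r2:6,r3:Add2
  c4: CDB Add1=12; issue ADD r0<-Add1  regs: r0:Add1,r1:3,r2:6,r3:Add2
  c5: issue MUL r1<-Mul1  regs: r0:Add1,r1:Mul1,r2:6,r3:Add2
  c6: stall  regs: r0:Add1,r1:Mul1,r2:6,r3:Add2
  c7: CDB Add2=24; issue SUB r1<-Add2  regs: r0:Add1,r1:Add2,r2:6,r3:24
  c8: -  regs: r0:Add1,r1:Add2,r2:6,r3:24
  c9: -  regs: r0:Add1,r1:Add2,r2:6,r3:24
  c10: CDB Add1=48  regs: r0:48,r1:Add2,r2:6,r3:24

STATUS = VALUE 48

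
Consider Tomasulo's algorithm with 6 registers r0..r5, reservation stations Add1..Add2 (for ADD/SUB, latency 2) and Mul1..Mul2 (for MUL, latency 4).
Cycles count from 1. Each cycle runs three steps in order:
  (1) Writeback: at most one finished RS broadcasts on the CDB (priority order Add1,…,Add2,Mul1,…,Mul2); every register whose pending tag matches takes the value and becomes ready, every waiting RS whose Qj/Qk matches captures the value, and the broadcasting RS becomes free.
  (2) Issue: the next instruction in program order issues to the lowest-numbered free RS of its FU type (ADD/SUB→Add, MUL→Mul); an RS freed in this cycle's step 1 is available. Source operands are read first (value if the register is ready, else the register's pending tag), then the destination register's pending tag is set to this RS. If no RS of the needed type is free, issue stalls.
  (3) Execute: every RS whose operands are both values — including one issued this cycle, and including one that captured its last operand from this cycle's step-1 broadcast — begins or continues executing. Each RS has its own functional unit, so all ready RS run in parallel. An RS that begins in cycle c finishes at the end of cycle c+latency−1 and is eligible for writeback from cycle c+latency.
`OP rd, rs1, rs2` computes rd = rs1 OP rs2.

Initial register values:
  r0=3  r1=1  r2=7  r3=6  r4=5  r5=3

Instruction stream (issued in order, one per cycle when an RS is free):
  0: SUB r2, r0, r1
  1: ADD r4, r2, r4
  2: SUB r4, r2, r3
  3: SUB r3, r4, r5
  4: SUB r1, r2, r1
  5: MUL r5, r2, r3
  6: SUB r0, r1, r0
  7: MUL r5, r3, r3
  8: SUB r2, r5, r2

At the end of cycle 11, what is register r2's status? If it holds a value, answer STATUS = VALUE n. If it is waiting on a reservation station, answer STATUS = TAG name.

cycle 1: issue SUB r2<-Add1 // r0:3,r1:1,r2:Add1,r3:6,r4:5,r5:3
cycle 2: issue ADD r4<-Add2 // r0:3,r1:1,r2:Add1,r3:6,r4:Add2,r5:3
cycle 3: CDB Add1=2; issue SUB r4<-Add1 // r0:3,r1:1,r2:2,r3:6,r4:Add1,r5:3
cycle 4: stall // r0:3,r1:1,r2:2,r3:6,r4:Add1,r5:3
cycle 5: CDB Add1=-4; issue SUB r3<-Add1 // r0:3,r1:1,r2:2,r3:Add1,r4:-4,r5:3
cycle 6: CDB Add2=7; issue SUB r1<-Add2 // r0:3,r1:Add2,r2:2,r3:Add1,r4:-4,r5:3
cycle 7: CDB Add1=-7; issue MUL r5<-Mul1 // r0:3,r1:Add2,r2:2,r3:-7,r4:-4,r5:Mul1
cycle 8: CDB Add2=1; issue SUB r0<-Add1 // r0:Add1,r1:1,r2:2,r3:-7,r4:-4,r5:Mul1
cycle 9: issue MUL r5<-Mul2 // r0:Add1,r1:1,r2:2,r3:-7,r4:-4,r5:Mul2
cycle 10: CDB Add1=-2; issue SUB r2<-Add1 // r0:-2,r1:1,r2:Add1,r3:-7,r4:-4,r5:Mul2
cycle 11: CDB Mul1=-14 // r0:-2,r1:1,r2:Add1,r3:-7,r4:-4,r5:Mul2

STATUS = TAG Add1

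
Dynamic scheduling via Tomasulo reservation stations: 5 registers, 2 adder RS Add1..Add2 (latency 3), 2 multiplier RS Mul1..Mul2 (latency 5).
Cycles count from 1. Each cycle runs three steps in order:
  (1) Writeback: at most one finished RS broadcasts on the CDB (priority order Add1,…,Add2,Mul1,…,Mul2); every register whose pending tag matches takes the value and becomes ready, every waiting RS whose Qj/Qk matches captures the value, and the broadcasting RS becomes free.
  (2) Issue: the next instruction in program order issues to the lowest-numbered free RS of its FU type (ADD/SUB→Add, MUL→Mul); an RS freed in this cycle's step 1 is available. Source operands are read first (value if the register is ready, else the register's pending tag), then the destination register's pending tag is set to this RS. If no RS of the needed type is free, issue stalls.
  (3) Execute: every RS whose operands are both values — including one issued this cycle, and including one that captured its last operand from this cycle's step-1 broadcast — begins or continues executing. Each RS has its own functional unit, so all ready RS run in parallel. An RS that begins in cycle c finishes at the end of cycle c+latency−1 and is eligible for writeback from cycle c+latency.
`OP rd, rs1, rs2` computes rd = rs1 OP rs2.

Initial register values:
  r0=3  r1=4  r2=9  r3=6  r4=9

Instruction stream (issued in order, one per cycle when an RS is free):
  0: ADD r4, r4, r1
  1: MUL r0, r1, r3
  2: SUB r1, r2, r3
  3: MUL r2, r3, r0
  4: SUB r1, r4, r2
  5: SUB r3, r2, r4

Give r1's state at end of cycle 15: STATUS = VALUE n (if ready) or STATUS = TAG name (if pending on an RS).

STATUS = VALUE -131

cycle 1: issue ADD r4<-Add1 // r0:3,r1:4,r2:9,r3:6,r4:Add1
cycle 2: issue MUL r0<-Mul1 // r0:Mul1,r1:4,r2:9,r3:6,r4:Add1
cycle 3: issue SUB r1<-Add2 // r0:Mul1,r1:Add2,r2:9,r3:6,r4:Add1
cycle 4: CDB Add1=13; issue MUL r2<-Mul2 // r0:Mul1,r1:Add2,r2:Mul2,r3:6,r4:13
cycle 5: issue SUB r1<-Add1 // r0:Mul1,r1:Add1,r2:Mul2,r3:6,r4:13
cycle 6: CDB Add2=3; issue SUB r3<-Add2 // r0:Mul1,r1:Add1,r2:Mul2,r3:Add2,r4:13
cycle 7: CDB Mul1=24 // r0:24,r1:Add1,r2:Mul2,r3:Add2,r4:13
cycle 8: - // r0:24,r1:Add1,r2:Mul2,r3:Add2,r4:13
cycle 9: - // r0:24,r1:Add1,r2:Mul2,r3:Add2,r4:13
cycle 10: - // r0:24,r1:Add1,r2:Mul2,r3:Add2,r4:13
cycle 11: - // r0:24,r1:Add1,r2:Mul2,r3:Add2,r4:13
cycle 12: CDB Mul2=144 // r0:24,r1:Add1,r2:144,r3:Add2,r4:13
cycle 13: - // r0:24,r1:Add1,r2:144,r3:Add2,r4:13
cycle 14: - // r0:24,r1:Add1,r2:144,r3:Add2,r4:13
cycle 15: CDB Add1=-131 // r0:24,r1:-131,r2:144,r3:Add2,r4:13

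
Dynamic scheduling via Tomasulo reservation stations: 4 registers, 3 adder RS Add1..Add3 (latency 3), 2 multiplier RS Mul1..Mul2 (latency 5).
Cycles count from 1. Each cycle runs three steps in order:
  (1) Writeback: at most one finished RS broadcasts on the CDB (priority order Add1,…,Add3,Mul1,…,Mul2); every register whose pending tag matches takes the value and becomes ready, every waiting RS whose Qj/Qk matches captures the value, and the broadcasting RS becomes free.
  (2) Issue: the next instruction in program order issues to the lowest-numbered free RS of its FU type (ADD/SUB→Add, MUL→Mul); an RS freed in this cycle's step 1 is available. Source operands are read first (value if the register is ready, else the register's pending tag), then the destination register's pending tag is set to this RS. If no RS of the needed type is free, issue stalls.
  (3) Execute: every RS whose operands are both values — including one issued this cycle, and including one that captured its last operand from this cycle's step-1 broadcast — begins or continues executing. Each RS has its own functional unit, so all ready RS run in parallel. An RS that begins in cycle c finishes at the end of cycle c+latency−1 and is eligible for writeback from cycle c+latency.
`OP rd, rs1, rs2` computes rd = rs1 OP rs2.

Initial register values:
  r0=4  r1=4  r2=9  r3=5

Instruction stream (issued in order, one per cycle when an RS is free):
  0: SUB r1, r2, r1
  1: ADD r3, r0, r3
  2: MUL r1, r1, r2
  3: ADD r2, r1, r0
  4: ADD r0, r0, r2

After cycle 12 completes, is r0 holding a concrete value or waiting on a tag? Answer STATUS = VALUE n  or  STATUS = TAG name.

cycle 1: issue SUB r1<-Add1 // r0:4,r1:Add1,r2:9,r3:5
cycle 2: issue ADD r3<-Add2 // r0:4,r1:Add1,r2:9,r3:Add2
cycle 3: issue MUL r1<-Mul1 // r0:4,r1:Mul1,r2:9,r3:Add2
cycle 4: CDB Add1=5; issue ADD r2<-Add1 // r0:4,r1:Mul1,r2:Add1,r3:Add2
cycle 5: CDB Add2=9; issue ADD r0<-Add2 // r0:Add2,r1:Mul1,r2:Add1,r3:9
cycle 6: - // r0:Add2,r1:Mul1,r2:Add1,r3:9
cycle 7: - // r0:Add2,r1:Mul1,r2:Add1,r3:9
cycle 8: - // r0:Add2,r1:Mul1,r2:Add1,r3:9
cycle 9: CDB Mul1=45 // r0:Add2,r1:45,r2:Add1,r3:9
cycle 10: - // r0:Add2,r1:45,r2:Add1,r3:9
cycle 11: - // r0:Add2,r1:45,r2:Add1,r3:9
cycle 12: CDB Add1=49 // r0:Add2,r1:45,r2:49,r3:9

STATUS = TAG Add2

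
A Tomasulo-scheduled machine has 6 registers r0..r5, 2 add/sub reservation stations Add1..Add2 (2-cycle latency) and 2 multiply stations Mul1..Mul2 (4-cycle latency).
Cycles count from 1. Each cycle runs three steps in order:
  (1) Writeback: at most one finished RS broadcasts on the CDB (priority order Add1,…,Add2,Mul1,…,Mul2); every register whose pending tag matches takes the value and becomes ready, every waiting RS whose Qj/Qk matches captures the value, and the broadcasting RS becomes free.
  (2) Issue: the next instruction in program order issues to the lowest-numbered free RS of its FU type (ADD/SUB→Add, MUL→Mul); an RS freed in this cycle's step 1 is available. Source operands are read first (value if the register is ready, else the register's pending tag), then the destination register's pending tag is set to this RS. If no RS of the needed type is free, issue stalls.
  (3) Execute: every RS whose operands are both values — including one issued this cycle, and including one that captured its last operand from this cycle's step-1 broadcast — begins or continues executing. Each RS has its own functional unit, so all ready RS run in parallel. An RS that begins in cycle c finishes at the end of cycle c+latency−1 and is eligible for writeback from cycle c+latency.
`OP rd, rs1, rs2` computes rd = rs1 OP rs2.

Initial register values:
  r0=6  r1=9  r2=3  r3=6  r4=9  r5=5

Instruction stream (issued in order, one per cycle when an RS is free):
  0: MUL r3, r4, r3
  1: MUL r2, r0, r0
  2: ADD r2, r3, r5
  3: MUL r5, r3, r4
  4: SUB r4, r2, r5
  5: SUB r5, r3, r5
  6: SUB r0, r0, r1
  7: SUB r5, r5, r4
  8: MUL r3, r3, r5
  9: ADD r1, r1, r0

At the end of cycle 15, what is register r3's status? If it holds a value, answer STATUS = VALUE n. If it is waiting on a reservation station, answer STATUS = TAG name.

STATUS = TAG Mul1

c1: issue MUL r3<-Mul1 | r0:6,r1:9,r2:3,r3:Mul1,r4:9,r5:5
c2: issue MUL r2<-Mul2 | r0:6,r1:9,r2:Mul2,r3:Mul1,r4:9,r5:5
c3: issue ADD r2<-Add1 | r0:6,r1:9,r2:Add1,r3:Mul1,r4:9,r5:5
c4: stall | r0:6,r1:9,r2:Add1,r3:Mul1,r4:9,r5:5
c5: CDB Mul1=54; issue MUL r5<-Mul1 | r0:6,r1:9,r2:Add1,r3:54,r4:9,r5:Mul1
c6: CDB Mul2=36; issue SUB r4<-Add2 | r0:6,r1:9,r2:Add1,r3:54,r4:Add2,r5:Mul1
c7: CDB Add1=59; issue SUB r5<-Add1 | r0:6,r1:9,r2:59,r3:54,r4:Add2,r5:Add1
c8: stall | r0:6,r1:9,r2:59,r3:54,r4:Add2,r5:Add1
c9: CDB Mul1=486; stall | r0:6,r1:9,r2:59,r3:54,r4:Add2,r5:Add1
c10: stall | r0:6,r1:9,r2:59,r3:54,r4:Add2,r5:Add1
c11: CDB Add1=-432; issue SUB r0<-Add1 | r0:Add1,r1:9,r2:59,r3:54,r4:Add2,r5:-432
c12: CDB Add2=-427; issue SUB r5<-Add2 | r0:Add1,r1:9,r2:59,r3:54,r4:-427,r5:Add2
c13: CDB Add1=-3; issue MUL r3<-Mul1 | r0:-3,r1:9,r2:59,r3:Mul1,r4:-427,r5:Add2
c14: CDB Add2=-5; issue ADD r1<-Add1 | r0:-3,r1:Add1,r2:59,r3:Mul1,r4:-427,r5:-5
c15: - | r0:-3,r1:Add1,r2:59,r3:Mul1,r4:-427,r5:-5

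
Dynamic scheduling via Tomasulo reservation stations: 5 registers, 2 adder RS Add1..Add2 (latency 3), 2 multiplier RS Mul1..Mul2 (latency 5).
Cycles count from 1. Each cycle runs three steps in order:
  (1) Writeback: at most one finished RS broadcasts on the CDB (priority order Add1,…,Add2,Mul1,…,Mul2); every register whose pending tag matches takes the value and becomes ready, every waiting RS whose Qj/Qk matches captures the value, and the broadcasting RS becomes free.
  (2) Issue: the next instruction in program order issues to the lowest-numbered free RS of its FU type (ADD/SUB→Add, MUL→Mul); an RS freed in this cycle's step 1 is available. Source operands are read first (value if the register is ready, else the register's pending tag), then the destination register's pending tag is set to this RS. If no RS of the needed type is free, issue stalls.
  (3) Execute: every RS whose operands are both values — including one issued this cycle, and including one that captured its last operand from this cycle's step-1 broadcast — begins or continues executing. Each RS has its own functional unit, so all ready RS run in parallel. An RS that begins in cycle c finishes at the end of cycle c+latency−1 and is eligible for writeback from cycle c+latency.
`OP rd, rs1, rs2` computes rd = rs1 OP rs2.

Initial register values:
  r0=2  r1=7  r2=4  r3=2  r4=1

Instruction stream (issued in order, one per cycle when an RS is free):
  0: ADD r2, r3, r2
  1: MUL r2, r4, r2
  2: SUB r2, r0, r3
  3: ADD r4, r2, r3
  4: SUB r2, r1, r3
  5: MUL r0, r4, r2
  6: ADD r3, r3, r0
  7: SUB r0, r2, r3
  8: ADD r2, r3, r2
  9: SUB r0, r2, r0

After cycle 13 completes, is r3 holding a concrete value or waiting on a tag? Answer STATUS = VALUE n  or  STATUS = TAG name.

  c1: issue ADD r2<-Add1  regs: r0:2,r1:7,r2:Add1,r3:2,r4:1
  c2: issue MUL r2<-Mul1  regs: r0:2,r1:7,r2:Mul1,r3:2,r4:1
  c3: issue SUB r2<-Add2  regs: r0:2,r1:7,r2:Add2,r3:2,r4:1
  c4: CDB Add1=6; issue ADD r4<-Add1  regs: r0:2,r1:7,r2:Add2,r3:2,r4:Add1
  c5: stall  regs: r0:2,r1:7,r2:Add2,r3:2,r4:Add1
  c6: CDB Add2=0; issue SUB r2<-Add2  regs: r0:2,r1:7,r2:Add2,r3:2,r4:Add1
  c7: issue MUL r0<-Mul2  regs: r0:Mul2,r1:7,r2:Add2,r3:2,r4:Add1
  c8: stall  regs: r0:Mul2,r1:7,r2:Add2,r3:2,r4:Add1
  c9: CDB Add1=2; issue ADD r3<-Add1  regs: r0:Mul2,r1:7,r2:Add2,r3:Add1,r4:2
  c10: CDB Add2=5; issue SUB r0<-Add2  regs: r0:Add2,r1:7,r2:5,r3:Add1,r4:2
  c11: CDB Mul1=6; stall  regs: r0:Add2,r1:7,r2:5,r3:Add1,r4:2
  c12: stall  regs: r0:Add2,r1:7,r2:5,r3:Add1,r4:2
  c13: stall  regs: r0:Add2,r1:7,r2:5,r3:Add1,r4:2

STATUS = TAG Add1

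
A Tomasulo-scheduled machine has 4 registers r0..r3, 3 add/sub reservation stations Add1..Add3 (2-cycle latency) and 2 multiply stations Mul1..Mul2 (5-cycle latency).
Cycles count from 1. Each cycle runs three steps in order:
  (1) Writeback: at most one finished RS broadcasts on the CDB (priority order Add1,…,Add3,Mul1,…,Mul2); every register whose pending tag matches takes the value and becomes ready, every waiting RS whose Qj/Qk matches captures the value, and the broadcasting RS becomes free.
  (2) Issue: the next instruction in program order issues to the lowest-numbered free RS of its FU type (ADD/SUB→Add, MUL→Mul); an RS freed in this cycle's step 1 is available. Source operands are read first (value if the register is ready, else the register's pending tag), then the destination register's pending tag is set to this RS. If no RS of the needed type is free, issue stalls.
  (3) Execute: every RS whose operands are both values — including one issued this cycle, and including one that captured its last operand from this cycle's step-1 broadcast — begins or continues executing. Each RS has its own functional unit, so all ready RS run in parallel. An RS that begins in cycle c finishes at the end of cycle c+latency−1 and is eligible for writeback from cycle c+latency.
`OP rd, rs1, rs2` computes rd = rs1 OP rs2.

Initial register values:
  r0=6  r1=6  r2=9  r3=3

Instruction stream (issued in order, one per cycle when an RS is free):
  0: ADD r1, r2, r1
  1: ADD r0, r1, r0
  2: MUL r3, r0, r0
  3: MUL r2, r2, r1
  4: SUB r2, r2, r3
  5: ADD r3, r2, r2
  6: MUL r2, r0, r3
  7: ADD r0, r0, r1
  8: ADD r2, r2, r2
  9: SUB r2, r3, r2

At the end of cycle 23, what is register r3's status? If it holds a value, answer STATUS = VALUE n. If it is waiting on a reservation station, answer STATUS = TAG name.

STATUS = VALUE -612

cycle 1: issue ADD r1<-Add1 // r0:6,r1:Add1,r2:9,r3:3
cycle 2: issue ADD r0<-Add2 // r0:Add2,r1:Add1,r2:9,r3:3
cycle 3: CDB Add1=15; issue MUL r3<-Mul1 // r0:Add2,r1:15,r2:9,r3:Mul1
cycle 4: issue MUL r2<-Mul2 // r0:Add2,r1:15,r2:Mul2,r3:Mul1
cycle 5: CDB Add2=21; issue SUB r2<-Add1 // r0:21,r1:15,r2:Add1,r3:Mul1
cycle 6: issue ADD r3<-Add2 // r0:21,r1:15,r2:Add1,r3:Add2
cycle 7: stall // r0:21,r1:15,r2:Add1,r3:Add2
cycle 8: stall // r0:21,r1:15,r2:Add1,r3:Add2
cycle 9: CDB Mul2=135; issue MUL r2<-Mul2 // r0:21,r1:15,r2:Mul2,r3:Add2
cycle 10: CDB Mul1=441; issue ADD r0<-Add3 // r0:Add3,r1:15,r2:Mul2,r3:Add2
cycle 11: stall // r0:Add3,r1:15,r2:Mul2,r3:Add2
cycle 12: CDB Add1=-306; issue ADD r2<-Add1 // r0:Add3,r1:15,r2:Add1,r3:Add2
cycle 13: CDB Add3=36; issue SUB r2<-Add3 // r0:36,r1:15,r2:Add3,r3:Add2
cycle 14: CDB Add2=-612 // r0:36,r1:15,r2:Add3,r3:-612
cycle 15: - // r0:36,r1:15,r2:Add3,r3:-612
cycle 16: - // r0:36,r1:15,r2:Add3,r3:-612
cycle 17: - // r0:36,r1:15,r2:Add3,r3:-612
cycle 18: - // r0:36,r1:15,r2:Add3,r3:-612
cycle 19: CDB Mul2=-12852 // r0:36,r1:15,r2:Add3,r3:-612
cycle 20: - // r0:36,r1:15,r2:Add3,r3:-612
cycle 21: CDB Add1=-25704 // r0:36,r1:15,r2:Add3,r3:-612
cycle 22: - // r0:36,r1:15,r2:Add3,r3:-612
cycle 23: CDB Add3=25092 // r0:36,r1:15,r2:25092,r3:-612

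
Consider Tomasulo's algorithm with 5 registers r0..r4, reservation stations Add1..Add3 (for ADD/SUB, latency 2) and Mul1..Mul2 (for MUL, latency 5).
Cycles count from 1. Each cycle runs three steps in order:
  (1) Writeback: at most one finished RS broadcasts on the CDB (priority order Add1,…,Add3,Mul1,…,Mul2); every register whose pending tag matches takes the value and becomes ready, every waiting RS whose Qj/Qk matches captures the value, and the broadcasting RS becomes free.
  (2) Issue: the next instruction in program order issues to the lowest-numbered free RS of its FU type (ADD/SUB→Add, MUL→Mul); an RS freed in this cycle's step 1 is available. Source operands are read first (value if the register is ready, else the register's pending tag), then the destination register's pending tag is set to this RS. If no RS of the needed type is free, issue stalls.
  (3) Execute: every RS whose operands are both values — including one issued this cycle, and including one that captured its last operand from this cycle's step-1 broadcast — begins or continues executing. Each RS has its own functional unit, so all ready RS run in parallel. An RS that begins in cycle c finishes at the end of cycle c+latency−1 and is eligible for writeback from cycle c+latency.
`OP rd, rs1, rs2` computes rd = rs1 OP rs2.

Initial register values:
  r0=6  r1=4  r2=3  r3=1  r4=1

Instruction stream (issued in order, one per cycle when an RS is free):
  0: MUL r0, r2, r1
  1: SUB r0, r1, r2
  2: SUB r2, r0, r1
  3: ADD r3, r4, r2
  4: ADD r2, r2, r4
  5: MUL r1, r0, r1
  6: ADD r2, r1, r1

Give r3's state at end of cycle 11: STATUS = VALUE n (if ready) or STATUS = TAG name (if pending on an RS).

  c1: issue MUL r0<-Mul1  regs: r0:Mul1,r1:4,r2:3,r3:1,r4:1
  c2: issue SUB r0<-Add1  regs: r0:Add1,r1:4,r2:3,r3:1,r4:1
  c3: issue SUB r2<-Add2  regs: r0:Add1,r1:4,r2:Add2,r3:1,r4:1
  c4: CDB Add1=1; issue ADD r3<-Add1  regs: r0:1,r1:4,r2:Add2,r3:Add1,r4:1
  c5: issue ADD r2<-Add3  regs: r0:1,r1:4,r2:Add3,r3:Add1,r4:1
  c6: CDB Add2=-3; issue MUL r1<-Mul2  regs: r0:1,r1:Mul2,r2:Add3,r3:Add1,r4:1
  c7: CDB Mul1=12; issue ADD r2<-Add2  regs: r0:1,r1:Mul2,r2:Add2,r3:Add1,r4:1
  c8: CDB Add1=-2  regs: r0:1,r1:Mul2,r2:Add2,r3:-2,r4:1
  c9: CDB Add3=-2  regs: r0:1,r1:Mul2,r2:Add2,r3:-2,r4:1
  c10: -  regs: r0:1,r1:Mul2,r2:Add2,r3:-2,r4:1
  c11: CDB Mul2=4  regs: r0:1,r1:4,r2:Add2,r3:-2,r4:1

STATUS = VALUE -2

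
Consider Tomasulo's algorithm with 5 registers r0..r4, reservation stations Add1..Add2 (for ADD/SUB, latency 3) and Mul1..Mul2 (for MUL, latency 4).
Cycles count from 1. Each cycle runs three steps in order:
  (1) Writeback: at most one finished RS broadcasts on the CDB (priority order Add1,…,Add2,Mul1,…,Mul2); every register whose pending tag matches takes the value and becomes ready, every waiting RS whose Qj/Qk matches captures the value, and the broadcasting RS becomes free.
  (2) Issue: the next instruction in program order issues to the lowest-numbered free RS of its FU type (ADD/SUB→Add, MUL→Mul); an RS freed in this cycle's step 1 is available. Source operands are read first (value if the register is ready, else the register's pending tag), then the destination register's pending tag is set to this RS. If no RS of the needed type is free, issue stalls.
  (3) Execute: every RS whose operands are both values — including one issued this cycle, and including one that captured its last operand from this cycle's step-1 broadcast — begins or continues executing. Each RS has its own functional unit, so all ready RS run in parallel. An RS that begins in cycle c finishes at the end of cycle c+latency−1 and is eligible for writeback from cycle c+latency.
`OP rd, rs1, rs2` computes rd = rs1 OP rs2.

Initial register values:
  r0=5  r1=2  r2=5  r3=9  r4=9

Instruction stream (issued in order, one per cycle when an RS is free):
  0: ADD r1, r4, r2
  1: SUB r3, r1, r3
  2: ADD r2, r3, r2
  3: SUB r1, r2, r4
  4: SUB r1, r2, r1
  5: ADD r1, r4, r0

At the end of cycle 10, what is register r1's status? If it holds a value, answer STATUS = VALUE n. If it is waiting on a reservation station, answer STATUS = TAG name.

STATUS = TAG Add1

c1: issue ADD r1<-Add1 | r0:5,r1:Add1,r2:5,r3:9,r4:9
c2: issue SUB r3<-Add2 | r0:5,r1:Add1,r2:5,r3:Add2,r4:9
c3: stall | r0:5,r1:Add1,r2:5,r3:Add2,r4:9
c4: CDB Add1=14; issue ADD r2<-Add1 | r0:5,r1:14,r2:Add1,r3:Add2,r4:9
c5: stall | r0:5,r1:14,r2:Add1,r3:Add2,r4:9
c6: stall | r0:5,r1:14,r2:Add1,r3:Add2,r4:9
c7: CDB Add2=5; issue SUB r1<-Add2 | r0:5,r1:Add2,r2:Add1,r3:5,r4:9
c8: stall | r0:5,r1:Add2,r2:Add1,r3:5,r4:9
c9: stall | r0:5,r1:Add2,r2:Add1,r3:5,r4:9
c10: CDB Add1=10; issue SUB r1<-Add1 | r0:5,r1:Add1,r2:10,r3:5,r4:9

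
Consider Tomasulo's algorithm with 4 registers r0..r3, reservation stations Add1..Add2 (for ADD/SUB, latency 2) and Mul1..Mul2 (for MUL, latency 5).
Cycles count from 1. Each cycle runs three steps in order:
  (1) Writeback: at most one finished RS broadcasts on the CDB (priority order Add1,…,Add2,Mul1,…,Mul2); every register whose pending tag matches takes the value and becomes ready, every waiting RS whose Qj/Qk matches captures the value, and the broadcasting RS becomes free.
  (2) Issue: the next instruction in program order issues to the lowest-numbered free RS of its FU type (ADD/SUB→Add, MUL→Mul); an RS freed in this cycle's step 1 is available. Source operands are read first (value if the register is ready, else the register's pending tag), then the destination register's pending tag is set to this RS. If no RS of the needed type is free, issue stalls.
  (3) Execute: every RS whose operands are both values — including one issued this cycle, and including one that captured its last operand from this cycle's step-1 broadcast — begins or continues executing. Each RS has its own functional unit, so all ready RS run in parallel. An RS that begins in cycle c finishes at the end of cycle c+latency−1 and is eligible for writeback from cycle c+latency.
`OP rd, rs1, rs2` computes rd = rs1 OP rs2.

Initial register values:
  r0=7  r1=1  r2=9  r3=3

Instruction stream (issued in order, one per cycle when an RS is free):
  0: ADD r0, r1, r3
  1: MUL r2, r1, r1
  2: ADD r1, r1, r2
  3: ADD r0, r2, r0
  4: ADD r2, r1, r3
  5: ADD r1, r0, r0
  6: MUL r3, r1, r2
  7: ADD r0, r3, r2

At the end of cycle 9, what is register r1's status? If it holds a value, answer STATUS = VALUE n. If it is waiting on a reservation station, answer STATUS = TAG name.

STATUS = VALUE 2

c1: issue ADD r0<-Add1 | r0:Add1,r1:1,r2:9,r3:3
c2: issue MUL r2<-Mul1 | r0:Add1,r1:1,r2:Mul1,r3:3
c3: CDB Add1=4; issue ADD r1<-Add1 | r0:4,r1:Add1,r2:Mul1,r3:3
c4: issue ADD r0<-Add2 | r0:Add2,r1:Add1,r2:Mul1,r3:3
c5: stall | r0:Add2,r1:Add1,r2:Mul1,r3:3
c6: stall | r0:Add2,r1:Add1,r2:Mul1,r3:3
c7: CDB Mul1=1; stall | r0:Add2,r1:Add1,r2:1,r3:3
c8: stall | r0:Add2,r1:Add1,r2:1,r3:3
c9: CDB Add1=2; issue ADD r2<-Add1 | r0:Add2,r1:2,r2:Add1,r3:3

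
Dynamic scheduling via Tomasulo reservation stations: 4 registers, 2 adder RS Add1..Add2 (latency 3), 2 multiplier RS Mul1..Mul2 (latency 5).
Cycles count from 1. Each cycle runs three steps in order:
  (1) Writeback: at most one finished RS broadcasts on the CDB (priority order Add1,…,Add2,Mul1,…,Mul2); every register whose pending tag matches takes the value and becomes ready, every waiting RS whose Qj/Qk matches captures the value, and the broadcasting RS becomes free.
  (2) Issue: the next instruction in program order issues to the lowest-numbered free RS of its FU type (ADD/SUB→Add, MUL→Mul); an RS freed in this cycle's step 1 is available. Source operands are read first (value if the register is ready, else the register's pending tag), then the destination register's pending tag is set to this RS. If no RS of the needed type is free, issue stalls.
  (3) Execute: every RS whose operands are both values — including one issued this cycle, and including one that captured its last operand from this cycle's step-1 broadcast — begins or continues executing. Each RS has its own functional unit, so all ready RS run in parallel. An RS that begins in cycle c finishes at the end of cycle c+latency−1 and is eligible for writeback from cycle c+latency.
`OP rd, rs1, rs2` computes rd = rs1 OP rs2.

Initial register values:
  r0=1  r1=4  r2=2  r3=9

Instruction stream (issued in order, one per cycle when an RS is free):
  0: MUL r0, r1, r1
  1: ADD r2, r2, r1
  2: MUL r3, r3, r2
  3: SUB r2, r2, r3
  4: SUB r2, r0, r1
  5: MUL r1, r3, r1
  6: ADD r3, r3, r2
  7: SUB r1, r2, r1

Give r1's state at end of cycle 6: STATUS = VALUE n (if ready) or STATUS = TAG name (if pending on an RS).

STATUS = TAG Mul1

c1: issue MUL r0<-Mul1 | r0:Mul1,r1:4,r2:2,r3:9
c2: issue ADD r2<-Add1 | r0:Mul1,r1:4,r2:Add1,r3:9
c3: issue MUL r3<-Mul2 | r0:Mul1,r1:4,r2:Add1,r3:Mul2
c4: issue SUB r2<-Add2 | r0:Mul1,r1:4,r2:Add2,r3:Mul2
c5: CDB Add1=6; issue SUB r2<-Add1 | r0:Mul1,r1:4,r2:Add1,r3:Mul2
c6: CDB Mul1=16; issue MUL r1<-Mul1 | r0:16,r1:Mul1,r2:Add1,r3:Mul2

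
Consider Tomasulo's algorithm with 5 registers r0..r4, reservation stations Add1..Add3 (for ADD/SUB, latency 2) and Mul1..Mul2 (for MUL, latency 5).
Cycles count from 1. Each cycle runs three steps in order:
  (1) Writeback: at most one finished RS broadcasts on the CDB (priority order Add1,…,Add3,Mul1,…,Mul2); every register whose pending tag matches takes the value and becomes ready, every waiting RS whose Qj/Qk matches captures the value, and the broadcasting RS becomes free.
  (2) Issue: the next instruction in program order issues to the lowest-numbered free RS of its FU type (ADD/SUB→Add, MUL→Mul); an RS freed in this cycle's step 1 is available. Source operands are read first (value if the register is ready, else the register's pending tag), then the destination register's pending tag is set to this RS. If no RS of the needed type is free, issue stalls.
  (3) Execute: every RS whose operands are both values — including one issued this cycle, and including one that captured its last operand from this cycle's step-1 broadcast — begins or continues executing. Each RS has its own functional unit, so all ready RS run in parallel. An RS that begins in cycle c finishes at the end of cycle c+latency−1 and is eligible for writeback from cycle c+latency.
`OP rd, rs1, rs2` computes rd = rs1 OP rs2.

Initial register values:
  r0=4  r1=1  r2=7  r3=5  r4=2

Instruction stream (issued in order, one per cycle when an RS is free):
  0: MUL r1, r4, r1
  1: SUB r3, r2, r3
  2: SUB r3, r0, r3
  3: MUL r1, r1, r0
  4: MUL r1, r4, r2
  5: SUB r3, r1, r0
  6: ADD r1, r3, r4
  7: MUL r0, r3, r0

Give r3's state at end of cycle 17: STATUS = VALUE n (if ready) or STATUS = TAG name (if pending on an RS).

c1: issue MUL r1<-Mul1 | r0:4,r1:Mul1,r2:7,r3:5,r4:2
c2: issue SUB r3<-Add1 | r0:4,r1:Mul1,r2:7,r3:Add1,r4:2
c3: issue SUB r3<-Add2 | r0:4,r1:Mul1,r2:7,r3:Add2,r4:2
c4: CDB Add1=2; issue MUL r1<-Mul2 | r0:4,r1:Mul2,r2:7,r3:Add2,r4:2
c5: stall | r0:4,r1:Mul2,r2:7,r3:Add2,r4:2
c6: CDB Add2=2; stall | r0:4,r1:Mul2,r2:7,r3:2,r4:2
c7: CDB Mul1=2; issue MUL r1<-Mul1 | r0:4,r1:Mul1,r2:7,r3:2,r4:2
c8: issue SUB r3<-Add1 | r0:4,r1:Mul1,r2:7,r3:Add1,r4:2
c9: issue ADD r1<-Add2 | r0:4,r1:Add2,r2:7,r3:Add1,r4:2
c10: stall | r0:4,r1:Add2,r2:7,r3:Add1,r4:2
c11: stall | r0:4,r1:Add2,r2:7,r3:Add1,r4:2
c12: CDB Mul1=14; issue MUL r0<-Mul1 | r0:Mul1,r1:Add2,r2:7,r3:Add1,r4:2
c13: CDB Mul2=8 | r0:Mul1,r1:Add2,r2:7,r3:Add1,r4:2
c14: CDB Add1=10 | r0:Mul1,r1:Add2,r2:7,r3:10,r4:2
c15: - | r0:Mul1,r1:Add2,r2:7,r3:10,r4:2
c16: CDB Add2=12 | r0:Mul1,r1:12,r2:7,r3:10,r4:2
c17: - | r0:Mul1,r1:12,r2:7,r3:10,r4:2

STATUS = VALUE 10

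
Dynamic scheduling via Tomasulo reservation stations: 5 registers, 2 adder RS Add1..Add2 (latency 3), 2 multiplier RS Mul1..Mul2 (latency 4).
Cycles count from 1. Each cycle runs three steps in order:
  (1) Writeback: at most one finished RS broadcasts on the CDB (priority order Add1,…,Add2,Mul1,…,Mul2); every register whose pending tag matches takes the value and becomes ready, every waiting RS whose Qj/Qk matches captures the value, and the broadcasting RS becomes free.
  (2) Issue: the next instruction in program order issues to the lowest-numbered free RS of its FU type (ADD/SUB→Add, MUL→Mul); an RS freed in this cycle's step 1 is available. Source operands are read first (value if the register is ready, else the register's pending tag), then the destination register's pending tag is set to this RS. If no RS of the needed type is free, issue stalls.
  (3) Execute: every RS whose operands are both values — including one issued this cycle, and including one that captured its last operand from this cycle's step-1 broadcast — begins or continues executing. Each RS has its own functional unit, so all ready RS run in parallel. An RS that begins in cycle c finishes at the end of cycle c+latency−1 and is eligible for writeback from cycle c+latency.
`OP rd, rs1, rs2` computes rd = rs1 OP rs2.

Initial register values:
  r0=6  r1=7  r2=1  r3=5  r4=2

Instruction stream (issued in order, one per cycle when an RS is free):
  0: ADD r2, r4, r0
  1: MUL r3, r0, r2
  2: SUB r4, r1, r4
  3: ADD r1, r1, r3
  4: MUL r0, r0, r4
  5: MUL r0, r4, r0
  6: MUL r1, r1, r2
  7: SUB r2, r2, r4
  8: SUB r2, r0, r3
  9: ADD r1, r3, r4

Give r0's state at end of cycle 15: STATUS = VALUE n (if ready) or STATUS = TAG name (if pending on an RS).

  c1: issue ADD r2<-Add1  regs: r0:6,r1:7,r2:Add1,r3:5,r4:2
  c2: issue MUL r3<-Mul1  regs: r0:6,r1:7,r2:Add1,r3:Mul1,r4:2
  c3: issue SUB r4<-Add2  regs: r0:6,r1:7,r2:Add1,r3:Mul1,r4:Add2
  c4: CDB Add1=8; issue ADD r1<-Add1  regs: r0:6,r1:Add1,r2:8,r3:Mul1,r4:Add2
  c5: issue MUL r0<-Mul2  regs: r0:Mul2,r1:Add1,r2:8,r3:Mul1,r4:Add2
  c6: CDB Add2=5; stall  regs: r0:Mul2,r1:Add1,r2:8,r3:Mul1,r4:5
  c7: stall  regs: r0:Mul2,r1:Add1,r2:8,r3:Mul1,r4:5
  c8: CDB Mul1=48; issue MUL r0<-Mul1  regs: r0:Mul1,r1:Add1,r2:8,r3:48,r4:5
  c9: stall  regs: r0:Mul1,r1:Add1,r2:8,r3:48,r4:5
  c10: CDB Mul2=30; issue MUL r1<-Mul2  regs: r0:Mul1,r1:Mul2,r2:8,r3:48,r4:5
  c11: CDB Add1=55; issue SUB r2<-Add1  regs: r0:Mul1,r1:Mul2,r2:Add1,r3:48,r4:5
  c12: issue SUB r2<-Add2  regs: r0:Mul1,r1:Mul2,r2:Add2,r3:48,r4:5
  c13: stall  regs: r0:Mul1,r1:Mul2,r2:Add2,r3:48,r4:5
  c14: CDB Add1=3; issue ADD r1<-Add1  regs: r0:Mul1,r1:Add1,r2:Add2,r3:48,r4:5
  c15: CDB Mul1=150  regs: r0:150,r1:Add1,r2:Add2,r3:48,r4:5

STATUS = VALUE 150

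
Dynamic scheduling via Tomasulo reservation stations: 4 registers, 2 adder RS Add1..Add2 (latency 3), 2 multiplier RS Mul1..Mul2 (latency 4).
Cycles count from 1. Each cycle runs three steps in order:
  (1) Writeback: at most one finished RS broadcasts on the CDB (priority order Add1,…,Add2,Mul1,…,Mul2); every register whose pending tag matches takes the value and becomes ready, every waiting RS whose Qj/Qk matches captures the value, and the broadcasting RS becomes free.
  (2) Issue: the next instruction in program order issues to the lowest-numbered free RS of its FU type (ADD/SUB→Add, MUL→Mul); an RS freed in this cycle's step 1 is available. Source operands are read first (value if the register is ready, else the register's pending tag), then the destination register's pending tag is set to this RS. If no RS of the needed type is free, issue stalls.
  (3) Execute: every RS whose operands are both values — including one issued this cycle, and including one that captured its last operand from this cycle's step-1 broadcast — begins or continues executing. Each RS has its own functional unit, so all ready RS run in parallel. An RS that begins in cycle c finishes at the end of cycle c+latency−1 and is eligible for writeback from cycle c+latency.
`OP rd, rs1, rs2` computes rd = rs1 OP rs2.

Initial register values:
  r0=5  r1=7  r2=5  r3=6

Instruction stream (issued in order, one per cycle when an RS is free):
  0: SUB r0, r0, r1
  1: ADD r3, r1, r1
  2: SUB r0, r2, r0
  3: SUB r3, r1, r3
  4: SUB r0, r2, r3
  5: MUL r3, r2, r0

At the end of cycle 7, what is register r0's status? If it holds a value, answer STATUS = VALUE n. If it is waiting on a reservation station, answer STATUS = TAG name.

cycle 1: issue SUB r0<-Add1 // r0:Add1,r1:7,r2:5,r3:6
cycle 2: issue ADD r3<-Add2 // r0:Add1,r1:7,r2:5,r3:Add2
cycle 3: stall // r0:Add1,r1:7,r2:5,r3:Add2
cycle 4: CDB Add1=-2; issue SUB r0<-Add1 // r0:Add1,r1:7,r2:5,r3:Add2
cycle 5: CDB Add2=14; issue SUB r3<-Add2 // r0:Add1,r1:7,r2:5,r3:Add2
cycle 6: stall // r0:Add1,r1:7,r2:5,r3:Add2
cycle 7: CDB Add1=7; issue SUB r0<-Add1 // r0:Add1,r1:7,r2:5,r3:Add2

STATUS = TAG Add1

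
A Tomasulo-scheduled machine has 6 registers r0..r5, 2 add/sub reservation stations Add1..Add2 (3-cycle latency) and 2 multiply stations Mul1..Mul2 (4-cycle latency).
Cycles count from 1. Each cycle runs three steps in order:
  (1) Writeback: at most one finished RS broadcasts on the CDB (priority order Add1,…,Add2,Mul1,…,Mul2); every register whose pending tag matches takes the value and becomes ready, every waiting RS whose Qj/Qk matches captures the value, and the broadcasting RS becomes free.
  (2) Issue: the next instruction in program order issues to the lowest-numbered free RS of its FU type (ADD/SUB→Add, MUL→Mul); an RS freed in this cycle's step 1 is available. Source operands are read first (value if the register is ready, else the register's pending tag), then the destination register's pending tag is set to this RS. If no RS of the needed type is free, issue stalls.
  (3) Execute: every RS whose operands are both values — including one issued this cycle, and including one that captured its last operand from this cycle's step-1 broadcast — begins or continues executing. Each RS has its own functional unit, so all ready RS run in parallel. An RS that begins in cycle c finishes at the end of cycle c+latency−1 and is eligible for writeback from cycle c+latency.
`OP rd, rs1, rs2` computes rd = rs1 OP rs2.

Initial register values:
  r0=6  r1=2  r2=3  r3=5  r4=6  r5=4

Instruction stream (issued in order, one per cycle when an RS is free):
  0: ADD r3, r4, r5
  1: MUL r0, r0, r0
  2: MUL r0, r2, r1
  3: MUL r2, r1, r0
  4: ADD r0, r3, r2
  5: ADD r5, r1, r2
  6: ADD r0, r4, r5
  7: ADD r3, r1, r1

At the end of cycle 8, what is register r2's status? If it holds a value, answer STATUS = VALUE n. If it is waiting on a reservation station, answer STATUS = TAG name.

  c1: issue ADD r3<-Add1  regs: r0:6,r1:2,r2:3,r3:Add1,r4:6,r5:4
  c2: issue MUL r0<-Mul1  regs: r0:Mul1,r1:2,r2:3,r3:Add1,r4:6,r5:4
  c3: issue MUL r0<-Mul2  regs: r0:Mul2,r1:2,r2:3,r3:Add1,r4:6,r5:4
  c4: CDB Add1=10; stall  regs: r0:Mul2,r1:2,r2:3,r3:10,r4:6,r5:4
  c5: stall  regs: r0:Mul2,r1:2,r2:3,r3:10,r4:6,r5:4
  c6: CDB Mul1=36; issue MUL r2<-Mul1  regs: r0:Mul2,r1:2,r2:Mul1,r3:10,r4:6,r5:4
  c7: CDB Mul2=6; issue ADD r0<-Add1  regs: r0:Add1,r1:2,r2:Mul1,r3:10,r4:6,r5:4
  c8: issue ADD r5<-Add2  regs: r0:Add1,r1:2,r2:Mul1,r3:10,r4:6,r5:Add2

STATUS = TAG Mul1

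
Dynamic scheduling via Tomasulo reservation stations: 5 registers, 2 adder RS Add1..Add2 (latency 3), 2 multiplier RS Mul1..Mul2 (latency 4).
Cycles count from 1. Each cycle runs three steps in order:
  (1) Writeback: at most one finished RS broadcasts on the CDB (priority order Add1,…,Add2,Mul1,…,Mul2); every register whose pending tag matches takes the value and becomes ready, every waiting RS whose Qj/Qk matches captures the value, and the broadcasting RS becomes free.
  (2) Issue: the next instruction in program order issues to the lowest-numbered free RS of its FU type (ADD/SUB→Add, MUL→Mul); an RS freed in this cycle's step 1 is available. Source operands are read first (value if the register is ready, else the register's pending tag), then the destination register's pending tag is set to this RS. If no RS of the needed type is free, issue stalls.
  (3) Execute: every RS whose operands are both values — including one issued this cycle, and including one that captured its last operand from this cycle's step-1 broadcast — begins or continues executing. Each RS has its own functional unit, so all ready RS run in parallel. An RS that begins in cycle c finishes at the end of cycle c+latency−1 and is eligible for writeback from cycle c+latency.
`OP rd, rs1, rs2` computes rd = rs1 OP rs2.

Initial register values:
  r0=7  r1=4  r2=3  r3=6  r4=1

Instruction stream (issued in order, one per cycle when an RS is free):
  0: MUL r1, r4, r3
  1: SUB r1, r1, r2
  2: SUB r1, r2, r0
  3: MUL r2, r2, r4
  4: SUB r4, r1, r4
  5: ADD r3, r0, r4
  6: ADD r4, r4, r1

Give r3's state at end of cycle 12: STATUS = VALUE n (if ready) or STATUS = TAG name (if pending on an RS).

c1: issue MUL r1<-Mul1 | r0:7,r1:Mul1,r2:3,r3:6,r4:1
c2: issue SUB r1<-Add1 | r0:7,r1:Add1,r2:3,r3:6,r4:1
c3: issue SUB r1<-Add2 | r0:7,r1:Add2,r2:3,r3:6,r4:1
c4: issue MUL r2<-Mul2 | r0:7,r1:Add2,r2:Mul2,r3:6,r4:1
c5: CDB Mul1=6; stall | r0:7,r1:Add2,r2:Mul2,r3:6,r4:1
c6: CDB Add2=-4; issue SUB r4<-Add2 | r0:7,r1:-4,r2:Mul2,r3:6,r4:Add2
c7: stall | r0:7,r1:-4,r2:Mul2,r3:6,r4:Add2
c8: CDB Add1=3; issue ADD r3<-Add1 | r0:7,r1:-4,r2:Mul2,r3:Add1,r4:Add2
c9: CDB Add2=-5; issue ADD r4<-Add2 | r0:7,r1:-4,r2:Mul2,r3:Add1,r4:Add2
c10: CDB Mul2=3 | r0:7,r1:-4,r2:3,r3:Add1,r4:Add2
c11: - | r0:7,r1:-4,r2:3,r3:Add1,r4:Add2
c12: CDB Add1=2 | r0:7,r1:-4,r2:3,r3:2,r4:Add2

STATUS = VALUE 2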